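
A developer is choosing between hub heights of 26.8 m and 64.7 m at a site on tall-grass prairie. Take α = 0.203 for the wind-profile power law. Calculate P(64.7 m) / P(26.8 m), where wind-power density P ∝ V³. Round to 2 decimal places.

Speed ratio: V_B/V_A = (z_B/z_A)^α = (64.7/26.8)^0.203 = (2.4142)^0.203 = 1.19592
Power-density ratio: P_B/P_A = (V_B/V_A)³ = (1.19592)³ = 1.71044

1.71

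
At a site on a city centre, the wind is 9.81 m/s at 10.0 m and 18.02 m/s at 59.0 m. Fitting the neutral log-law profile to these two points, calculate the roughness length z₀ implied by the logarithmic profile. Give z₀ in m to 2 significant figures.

z₀ ≈ 1.2 m

Log law: V(z) ∝ ln(z/z₀). With r = V₁/V₂ = 9.81/18.02 = 0.54440,
r · ln(z₂/z₀) = ln(z₁/z₀) ⇒ ln z₀ = (ln z₁ − r·ln z₂)/(1 − r)
ln z₀ = (2.30259 − 0.54440×4.07754) / 0.45560 = 0.1817
z₀ = exp(0.1817) = 1.199 m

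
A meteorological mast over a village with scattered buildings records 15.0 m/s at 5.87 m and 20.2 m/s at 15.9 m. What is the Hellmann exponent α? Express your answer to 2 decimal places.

Power law: V₂/V₁ = (z₂/z₁)^α ⇒ α = ln(V₂/V₁) / ln(z₂/z₁)
α = ln(20.2/15.0) / ln(15.9/5.87) = ln(1.3467) / ln(2.7087)
  = 0.29763 / 0.99646 = 0.29869

α ≈ 0.30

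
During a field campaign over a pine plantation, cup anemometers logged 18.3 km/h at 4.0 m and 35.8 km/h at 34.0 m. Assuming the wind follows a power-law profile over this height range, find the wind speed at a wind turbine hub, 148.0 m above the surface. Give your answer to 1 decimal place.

56.8 km/h

First find α: α = ln(V₂/V₁)/ln(z₂/z₁) = ln(35.8/18.3)/ln(34.0/4.0) = 0.67105/2.14007 = 0.3136
Extrapolate from 34.0 m to 148.0 m: V₃ = 35.8 × (148.0/34.0)^0.3136 = 35.8 × 1.5860 = 56.7783 km/h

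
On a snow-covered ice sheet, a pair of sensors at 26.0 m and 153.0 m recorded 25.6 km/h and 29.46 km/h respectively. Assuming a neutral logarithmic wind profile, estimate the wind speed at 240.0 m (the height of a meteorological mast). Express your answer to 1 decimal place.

30.4 km/h

Log law: V ∝ ln(z/z₀). From the pair, with r = V₁/V₂ = 0.86897,
ln z₀ = (ln z₁ − r·ln z₂)/(1 − r) = (3.2581 − 0.86897×5.0304)/0.13103 = -8.4963 → z₀ = 0.0002042 m
V₃ = V₁ · ln(z₃/z₀)/ln(z₁/z₀) = 25.6 × 13.9769/11.7544 = 30.4405 km/h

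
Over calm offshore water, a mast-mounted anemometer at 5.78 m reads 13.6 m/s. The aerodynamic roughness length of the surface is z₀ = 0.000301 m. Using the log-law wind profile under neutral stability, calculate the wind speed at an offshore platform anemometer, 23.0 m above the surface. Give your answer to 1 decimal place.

Log law: V(z) ∝ ln(z/z₀), so V₂/V₁ = ln(z₂/z₀) / ln(z₁/z₀).
ln(23.0/0.000301) = 11.2439, ln(5.78/0.000301) = 9.8628
V₂ = 13.6 × 11.2439/9.8628 = 13.6 × 1.1400 = 15.5044 m/s

15.5 m/s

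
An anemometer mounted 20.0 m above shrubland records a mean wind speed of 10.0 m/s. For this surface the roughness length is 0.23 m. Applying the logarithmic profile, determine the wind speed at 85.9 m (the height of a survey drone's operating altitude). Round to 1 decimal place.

Log law: V(z) ∝ ln(z/z₀), so V₂/V₁ = ln(z₂/z₀) / ln(z₁/z₀).
ln(85.9/0.23) = 5.9229, ln(20.0/0.23) = 4.4654
V₂ = 10.0 × 5.9229/4.4654 = 10.0 × 1.3264 = 13.2639 m/s

13.3 m/s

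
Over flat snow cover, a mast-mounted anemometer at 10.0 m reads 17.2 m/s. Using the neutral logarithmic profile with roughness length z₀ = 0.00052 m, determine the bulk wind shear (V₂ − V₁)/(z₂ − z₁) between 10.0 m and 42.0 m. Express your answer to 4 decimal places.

0.0782 m/s/m

Log law: V₂ = V₁ · ln(z₂/z₀)/ln(z₁/z₀) = 17.2 × 11.2994/9.8643 = 19.7023 m/s
ΔV/Δz = (19.7023 − 17.2)/(42.0 − 10.0) = 2.5023/32.0000 = 0.07820 m/s/m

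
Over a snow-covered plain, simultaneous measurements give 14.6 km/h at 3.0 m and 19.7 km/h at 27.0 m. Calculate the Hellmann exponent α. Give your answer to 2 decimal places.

α ≈ 0.14

Power law: V₂/V₁ = (z₂/z₁)^α ⇒ α = ln(V₂/V₁) / ln(z₂/z₁)
α = ln(19.7/14.6) / ln(27.0/3.0) = ln(1.3493) / ln(9.0000)
  = 0.29960 / 2.19722 = 0.13635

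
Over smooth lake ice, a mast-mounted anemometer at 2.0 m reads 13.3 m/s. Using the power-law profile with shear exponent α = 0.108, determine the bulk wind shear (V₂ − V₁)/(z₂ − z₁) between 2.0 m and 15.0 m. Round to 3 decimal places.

0.249 m/s/m

Power law: V₂ = V₁ · (z₂/z₁)^α = 13.3 × (7.5000)^0.108 = 16.5333 m/s
ΔV/Δz = (16.5333 − 13.3)/(15.0 − 2.0) = 3.2333/13.0000 = 0.24871 m/s/m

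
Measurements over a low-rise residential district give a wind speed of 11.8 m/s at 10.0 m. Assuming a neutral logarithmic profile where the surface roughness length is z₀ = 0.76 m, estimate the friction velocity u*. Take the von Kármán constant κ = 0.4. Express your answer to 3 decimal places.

u* ≈ 1.832 m/s

Log law: V(z) = (u*/κ) · ln(z/z₀) ⇒ u* = κ · V / ln(z/z₀)
u* = 0.4 × 11.8 / ln(10.0/0.76) = 0.4 × 11.8 / 2.5770
   = 4.7200 / 2.5770 = 1.8316 m/s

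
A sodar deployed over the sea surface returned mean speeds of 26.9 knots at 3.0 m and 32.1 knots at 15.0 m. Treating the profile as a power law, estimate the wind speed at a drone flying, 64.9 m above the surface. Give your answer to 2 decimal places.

37.70 knots

First find α: α = ln(V₂/V₁)/ln(z₂/z₁) = ln(32.1/26.9)/ln(15.0/3.0) = 0.17673/1.60944 = 0.1098
Extrapolate from 15.0 m to 64.9 m: V₃ = 32.1 × (64.9/15.0)^0.1098 = 32.1 × 1.1745 = 37.7016 knots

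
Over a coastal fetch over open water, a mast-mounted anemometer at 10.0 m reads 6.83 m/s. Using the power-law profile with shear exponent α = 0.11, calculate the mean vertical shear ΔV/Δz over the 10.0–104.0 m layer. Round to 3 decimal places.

Power law: V₂ = V₁ · (z₂/z₁)^α = 6.83 × (10.4000)^0.11 = 8.8368 m/s
ΔV/Δz = (8.8368 − 6.83)/(104.0 − 10.0) = 2.0068/94.0000 = 0.02135 m/s/m

0.021 m/s/m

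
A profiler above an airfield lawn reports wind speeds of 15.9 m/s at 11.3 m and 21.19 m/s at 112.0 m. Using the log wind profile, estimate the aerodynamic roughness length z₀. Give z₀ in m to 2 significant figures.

z₀ ≈ 0.011 m

Log law: V(z) ∝ ln(z/z₀). With r = V₁/V₂ = 15.9/21.19 = 0.75035,
r · ln(z₂/z₀) = ln(z₁/z₀) ⇒ ln z₀ = (ln z₁ − r·ln z₂)/(1 − r)
ln z₀ = (2.42480 − 0.75035×4.71850) / 0.24965 = -4.4693
z₀ = exp(-4.4693) = 0.01146 m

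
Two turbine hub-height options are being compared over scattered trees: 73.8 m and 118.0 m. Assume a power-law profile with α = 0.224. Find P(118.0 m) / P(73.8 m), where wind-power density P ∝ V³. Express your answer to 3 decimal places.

1.371

Speed ratio: V_B/V_A = (z_B/z_A)^α = (118.0/73.8)^0.224 = (1.5989)^0.224 = 1.11085
Power-density ratio: P_B/P_A = (V_B/V_A)³ = (1.11085)³ = 1.37079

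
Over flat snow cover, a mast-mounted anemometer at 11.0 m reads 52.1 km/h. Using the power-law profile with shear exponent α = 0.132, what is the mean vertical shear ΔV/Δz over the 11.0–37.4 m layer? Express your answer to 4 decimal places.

Power law: V₂ = V₁ · (z₂/z₁)^α = 52.1 × (3.4000)^0.132 = 61.2340 km/h
ΔV/Δz = (61.2340 − 52.1)/(37.4 − 11.0) = 9.1340/26.4000 = 0.34599 km/h/m

0.3460 km/h/m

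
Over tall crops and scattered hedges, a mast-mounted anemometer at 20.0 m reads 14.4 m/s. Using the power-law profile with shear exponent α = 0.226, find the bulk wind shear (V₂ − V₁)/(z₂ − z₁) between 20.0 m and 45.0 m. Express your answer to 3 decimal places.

Power law: V₂ = V₁ · (z₂/z₁)^α = 14.4 × (2.2500)^0.226 = 17.2964 m/s
ΔV/Δz = (17.2964 − 14.4)/(45.0 − 20.0) = 2.8964/25.0000 = 0.11586 m/s/m

0.116 m/s/m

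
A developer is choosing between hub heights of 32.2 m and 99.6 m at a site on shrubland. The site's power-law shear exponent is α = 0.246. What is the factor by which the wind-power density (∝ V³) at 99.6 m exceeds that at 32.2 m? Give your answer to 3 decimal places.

2.301

Speed ratio: V_B/V_A = (z_B/z_A)^α = (99.6/32.2)^0.246 = (3.0932)^0.246 = 1.32020
Power-density ratio: P_B/P_A = (V_B/V_A)³ = (1.32020)³ = 2.30101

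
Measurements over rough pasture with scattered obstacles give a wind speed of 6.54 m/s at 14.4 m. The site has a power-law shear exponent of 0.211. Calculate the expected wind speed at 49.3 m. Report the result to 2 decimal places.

8.48 m/s

Power-law profile: V₂ = V₁ · (z₂/z₁)^α
V₂ = 6.54 × (49.3/14.4)^0.211 = 6.54 × (3.4236)^0.211
    = 6.54 × 1.2965 = 8.4792 m/s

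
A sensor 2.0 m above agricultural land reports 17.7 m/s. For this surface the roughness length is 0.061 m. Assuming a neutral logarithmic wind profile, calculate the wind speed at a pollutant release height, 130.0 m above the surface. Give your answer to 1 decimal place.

38.9 m/s

Log law: V(z) ∝ ln(z/z₀), so V₂/V₁ = ln(z₂/z₀) / ln(z₁/z₀).
ln(130.0/0.061) = 7.6644, ln(2.0/0.061) = 3.4900
V₂ = 17.7 × 7.6644/3.4900 = 17.7 × 2.1961 = 38.8708 m/s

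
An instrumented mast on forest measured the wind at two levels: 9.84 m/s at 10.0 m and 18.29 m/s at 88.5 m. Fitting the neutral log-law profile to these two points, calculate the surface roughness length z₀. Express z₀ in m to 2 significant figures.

Log law: V(z) ∝ ln(z/z₀). With r = V₁/V₂ = 9.84/18.29 = 0.53800,
r · ln(z₂/z₀) = ln(z₁/z₀) ⇒ ln z₀ = (ln z₁ − r·ln z₂)/(1 − r)
ln z₀ = (2.30259 − 0.53800×4.48300) / 0.46200 = -0.2365
z₀ = exp(-0.2365) = 0.7894 m

z₀ ≈ 0.79 m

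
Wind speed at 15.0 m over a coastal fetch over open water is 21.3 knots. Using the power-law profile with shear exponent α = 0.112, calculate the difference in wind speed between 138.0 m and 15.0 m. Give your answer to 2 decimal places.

6.01 knots

Power law: V₂ = V₁ · (z₂/z₁)^α = 21.3 × (9.2000)^0.112 = 27.3101 knots
ΔV = 27.3101 − 21.3 = 6.0101 knots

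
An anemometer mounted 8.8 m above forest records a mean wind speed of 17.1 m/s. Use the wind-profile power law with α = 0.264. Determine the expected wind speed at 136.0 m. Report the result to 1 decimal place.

35.2 m/s

Power-law profile: V₂ = V₁ · (z₂/z₁)^α
V₂ = 17.1 × (136.0/8.8)^0.264 = 17.1 × (15.4545)^0.264
    = 17.1 × 2.0602 = 35.2295 m/s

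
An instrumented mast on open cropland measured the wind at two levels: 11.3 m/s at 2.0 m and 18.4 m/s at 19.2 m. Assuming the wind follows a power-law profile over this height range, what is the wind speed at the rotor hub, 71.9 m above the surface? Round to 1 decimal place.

24.5 m/s

First find α: α = ln(V₂/V₁)/ln(z₂/z₁) = ln(18.4/11.3)/ln(19.2/2.0) = 0.48755/2.26176 = 0.2156
Extrapolate from 19.2 m to 71.9 m: V₃ = 18.4 × (71.9/19.2)^0.2156 = 18.4 × 1.3293 = 24.4583 m/s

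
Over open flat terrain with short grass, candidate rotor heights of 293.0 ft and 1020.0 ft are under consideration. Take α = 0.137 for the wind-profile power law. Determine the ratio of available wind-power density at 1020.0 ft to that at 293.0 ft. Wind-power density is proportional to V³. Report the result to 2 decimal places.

Speed ratio: V_B/V_A = (z_B/z_A)^α = (1020.0/293.0)^0.137 = (3.4812)^0.137 = 1.18636
Power-density ratio: P_B/P_A = (V_B/V_A)³ = (1.18636)³ = 1.66975

1.67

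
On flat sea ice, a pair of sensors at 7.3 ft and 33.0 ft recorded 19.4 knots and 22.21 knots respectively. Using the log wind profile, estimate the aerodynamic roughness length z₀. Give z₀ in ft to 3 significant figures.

z₀ ≈ 0.000219 ft

Log law: V(z) ∝ ln(z/z₀). With r = V₁/V₂ = 19.4/22.21 = 0.87348,
r · ln(z₂/z₀) = ln(z₁/z₀) ⇒ ln z₀ = (ln z₁ − r·ln z₂)/(1 − r)
ln z₀ = (1.98787 − 0.87348×3.49651) / 0.12652 = -8.4276
z₀ = exp(-8.4276) = 0.0002187 ft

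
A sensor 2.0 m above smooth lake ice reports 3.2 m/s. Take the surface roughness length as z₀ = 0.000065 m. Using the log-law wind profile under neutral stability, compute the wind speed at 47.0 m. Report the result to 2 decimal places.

4.18 m/s

Log law: V(z) ∝ ln(z/z₀), so V₂/V₁ = ln(z₂/z₀) / ln(z₁/z₀).
ln(47.0/0.000065) = 13.4913, ln(2.0/0.000065) = 10.3343
V₂ = 3.2 × 13.4913/10.3343 = 3.2 × 1.3055 = 4.1776 m/s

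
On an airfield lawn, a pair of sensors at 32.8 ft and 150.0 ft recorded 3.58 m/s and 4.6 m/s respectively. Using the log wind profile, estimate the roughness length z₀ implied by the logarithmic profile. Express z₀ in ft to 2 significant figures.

Log law: V(z) ∝ ln(z/z₀). With r = V₁/V₂ = 3.58/4.6 = 0.77826,
r · ln(z₂/z₀) = ln(z₁/z₀) ⇒ ln z₀ = (ln z₁ − r·ln z₂)/(1 − r)
ln z₀ = (3.49043 − 0.77826×5.01064) / 0.22174 = -1.8452
z₀ = exp(-1.8452) = 0.1580 ft

z₀ ≈ 0.16 ft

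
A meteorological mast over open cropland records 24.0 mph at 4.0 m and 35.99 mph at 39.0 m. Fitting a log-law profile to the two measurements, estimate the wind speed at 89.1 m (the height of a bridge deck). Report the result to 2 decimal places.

Log law: V ∝ ln(z/z₀). From the pair, with r = V₁/V₂ = 0.66685,
ln z₀ = (ln z₁ − r·ln z₂)/(1 − r) = (1.3863 − 0.66685×3.6636)/0.33315 = -3.1720 → z₀ = 0.04192 m
V₃ = V₁ · ln(z₃/z₀)/ln(z₁/z₀) = 24.0 × 7.6618/4.5583 = 40.3400 mph

40.34 mph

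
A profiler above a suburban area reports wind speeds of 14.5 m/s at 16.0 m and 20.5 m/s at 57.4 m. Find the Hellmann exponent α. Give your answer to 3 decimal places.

Power law: V₂/V₁ = (z₂/z₁)^α ⇒ α = ln(V₂/V₁) / ln(z₂/z₁)
α = ln(20.5/14.5) / ln(57.4/16.0) = ln(1.4138) / ln(3.5875)
  = 0.34628 / 1.27746 = 0.27107

α ≈ 0.271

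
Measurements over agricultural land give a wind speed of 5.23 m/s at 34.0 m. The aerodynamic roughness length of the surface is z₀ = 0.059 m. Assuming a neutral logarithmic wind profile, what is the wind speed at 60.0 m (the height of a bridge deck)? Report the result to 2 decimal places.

5.70 m/s

Log law: V(z) ∝ ln(z/z₀), so V₂/V₁ = ln(z₂/z₀) / ln(z₁/z₀).
ln(60.0/0.059) = 6.9246, ln(34.0/0.059) = 6.3566
V₂ = 5.23 × 6.9246/6.3566 = 5.23 × 1.0894 = 5.6973 m/s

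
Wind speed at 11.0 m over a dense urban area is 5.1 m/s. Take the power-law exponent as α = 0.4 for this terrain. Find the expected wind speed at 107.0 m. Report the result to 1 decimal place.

12.7 m/s

Power-law profile: V₂ = V₁ · (z₂/z₁)^α
V₂ = 5.1 × (107.0/11.0)^0.4 = 5.1 × (9.7273)^0.4
    = 5.1 × 2.4843 = 12.6697 m/s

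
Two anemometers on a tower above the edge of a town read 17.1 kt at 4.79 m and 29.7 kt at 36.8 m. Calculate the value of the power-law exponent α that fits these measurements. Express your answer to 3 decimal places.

α ≈ 0.271

Power law: V₂/V₁ = (z₂/z₁)^α ⇒ α = ln(V₂/V₁) / ln(z₂/z₁)
α = ln(29.7/17.1) / ln(36.8/4.79) = ln(1.7368) / ln(7.6827)
  = 0.55207 / 2.03897 = 0.27076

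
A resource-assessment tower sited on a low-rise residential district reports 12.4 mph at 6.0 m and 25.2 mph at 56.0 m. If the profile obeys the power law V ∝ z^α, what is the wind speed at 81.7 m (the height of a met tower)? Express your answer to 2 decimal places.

First find α: α = ln(V₂/V₁)/ln(z₂/z₁) = ln(25.2/12.4)/ln(56.0/6.0) = 0.70915/2.23359 = 0.3175
Extrapolate from 56.0 m to 81.7 m: V₃ = 25.2 × (81.7/56.0)^0.3175 = 25.2 × 1.1274 = 28.4106 mph

28.41 mph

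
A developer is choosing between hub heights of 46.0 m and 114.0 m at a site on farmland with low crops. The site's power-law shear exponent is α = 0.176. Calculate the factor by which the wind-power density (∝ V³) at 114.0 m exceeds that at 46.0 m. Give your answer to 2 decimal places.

1.61

Speed ratio: V_B/V_A = (z_B/z_A)^α = (114.0/46.0)^0.176 = (2.4783)^0.176 = 1.17319
Power-density ratio: P_B/P_A = (V_B/V_A)³ = (1.17319)³ = 1.61477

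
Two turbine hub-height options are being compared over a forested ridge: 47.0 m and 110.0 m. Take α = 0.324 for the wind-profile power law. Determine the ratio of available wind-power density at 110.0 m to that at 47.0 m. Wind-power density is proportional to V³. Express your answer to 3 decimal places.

Speed ratio: V_B/V_A = (z_B/z_A)^α = (110.0/47.0)^0.324 = (2.3404)^0.324 = 1.31720
Power-density ratio: P_B/P_A = (V_B/V_A)³ = (1.31720)³ = 2.28536

2.285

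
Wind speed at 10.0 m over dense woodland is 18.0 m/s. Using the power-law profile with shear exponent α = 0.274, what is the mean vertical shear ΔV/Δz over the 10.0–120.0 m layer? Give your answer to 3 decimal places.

Power law: V₂ = V₁ · (z₂/z₁)^α = 18.0 × (12.0000)^0.274 = 35.5605 m/s
ΔV/Δz = (35.5605 − 18.0)/(120.0 − 10.0) = 17.5605/110.0000 = 0.15964 m/s/m

0.160 m/s/m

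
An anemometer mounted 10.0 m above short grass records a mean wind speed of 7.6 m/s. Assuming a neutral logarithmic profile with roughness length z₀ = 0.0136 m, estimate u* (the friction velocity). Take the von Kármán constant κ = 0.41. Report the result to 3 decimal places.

Log law: V(z) = (u*/κ) · ln(z/z₀) ⇒ u* = κ · V / ln(z/z₀)
u* = 0.41 × 7.6 / ln(10.0/0.0136) = 0.41 × 7.6 / 6.6003
   = 3.1160 / 6.6003 = 0.4721 m/s

u* ≈ 0.472 m/s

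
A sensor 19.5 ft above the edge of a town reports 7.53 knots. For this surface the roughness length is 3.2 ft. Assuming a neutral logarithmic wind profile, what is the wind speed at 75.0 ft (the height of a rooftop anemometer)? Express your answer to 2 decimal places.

Log law: V(z) ∝ ln(z/z₀), so V₂/V₁ = ln(z₂/z₀) / ln(z₁/z₀).
ln(75.0/3.2) = 3.1543, ln(19.5/3.2) = 1.8073
V₂ = 7.53 × 3.1543/1.8073 = 7.53 × 1.7454 = 13.1426 knots

13.14 knots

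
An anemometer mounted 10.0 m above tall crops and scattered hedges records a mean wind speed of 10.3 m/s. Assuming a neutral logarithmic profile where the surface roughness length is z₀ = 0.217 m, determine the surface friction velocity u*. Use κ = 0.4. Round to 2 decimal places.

Log law: V(z) = (u*/κ) · ln(z/z₀) ⇒ u* = κ · V / ln(z/z₀)
u* = 0.4 × 10.3 / ln(10.0/0.217) = 0.4 × 10.3 / 3.8304
   = 4.1200 / 3.8304 = 1.0756 m/s

u* ≈ 1.08 m/s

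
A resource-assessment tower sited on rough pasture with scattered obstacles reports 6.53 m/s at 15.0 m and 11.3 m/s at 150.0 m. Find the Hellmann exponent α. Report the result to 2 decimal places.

α ≈ 0.24

Power law: V₂/V₁ = (z₂/z₁)^α ⇒ α = ln(V₂/V₁) / ln(z₂/z₁)
α = ln(11.3/6.53) / ln(150.0/15.0) = ln(1.7305) / ln(10.0000)
  = 0.54840 / 2.30259 = 0.23817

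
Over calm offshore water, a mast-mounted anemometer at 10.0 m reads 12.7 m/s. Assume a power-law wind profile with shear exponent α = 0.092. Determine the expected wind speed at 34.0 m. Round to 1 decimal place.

Power-law profile: V₂ = V₁ · (z₂/z₁)^α
V₂ = 12.7 × (34.0/10.0)^0.092 = 12.7 × (3.4000)^0.092
    = 12.7 × 1.1192 = 14.2135 m/s

14.2 m/s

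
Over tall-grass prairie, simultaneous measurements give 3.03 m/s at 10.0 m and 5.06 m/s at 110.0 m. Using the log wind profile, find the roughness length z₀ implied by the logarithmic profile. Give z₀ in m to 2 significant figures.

Log law: V(z) ∝ ln(z/z₀). With r = V₁/V₂ = 3.03/5.06 = 0.59881,
r · ln(z₂/z₀) = ln(z₁/z₀) ⇒ ln z₀ = (ln z₁ − r·ln z₂)/(1 − r)
ln z₀ = (2.30259 − 0.59881×4.70048) / 0.40119 = -1.2765
z₀ = exp(-1.2765) = 0.2790 m

z₀ ≈ 0.28 m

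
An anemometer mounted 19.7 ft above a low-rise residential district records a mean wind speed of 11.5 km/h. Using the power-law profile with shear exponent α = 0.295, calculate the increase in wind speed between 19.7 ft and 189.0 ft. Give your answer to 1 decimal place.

10.9 km/h

Power law: V₂ = V₁ · (z₂/z₁)^α = 11.5 × (9.5939)^0.295 = 22.4071 km/h
ΔV = 22.4071 − 11.5 = 10.9071 km/h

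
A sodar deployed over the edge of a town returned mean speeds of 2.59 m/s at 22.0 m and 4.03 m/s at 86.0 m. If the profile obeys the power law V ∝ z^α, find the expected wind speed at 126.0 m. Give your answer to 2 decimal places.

4.56 m/s

First find α: α = ln(V₂/V₁)/ln(z₂/z₁) = ln(4.03/2.59)/ln(86.0/22.0) = 0.44211/1.36330 = 0.3243
Extrapolate from 86.0 m to 126.0 m: V₃ = 4.03 × (126.0/86.0)^0.3243 = 4.03 × 1.1319 = 4.5614 m/s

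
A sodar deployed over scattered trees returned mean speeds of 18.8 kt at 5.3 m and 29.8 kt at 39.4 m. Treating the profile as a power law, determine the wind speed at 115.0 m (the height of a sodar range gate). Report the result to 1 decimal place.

First find α: α = ln(V₂/V₁)/ln(z₂/z₁) = ln(29.8/18.8)/ln(39.4/5.3) = 0.46065/2.00606 = 0.2296
Extrapolate from 39.4 m to 115.0 m: V₃ = 29.8 × (115.0/39.4)^0.2296 = 29.8 × 1.2789 = 38.1101 kt

38.1 kt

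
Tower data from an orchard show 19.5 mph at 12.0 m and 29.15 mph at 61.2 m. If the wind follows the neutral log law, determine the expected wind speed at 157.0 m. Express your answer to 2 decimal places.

34.73 mph

Log law: V ∝ ln(z/z₀). From the pair, with r = V₁/V₂ = 0.66895,
ln z₀ = (ln z₁ − r·ln z₂)/(1 − r) = (2.4849 − 0.66895×4.1141)/0.33105 = -0.8073 → z₀ = 0.4460 m
V₃ = V₁ · ln(z₃/z₀)/ln(z₁/z₀) = 19.5 × 5.8636/3.2922 = 34.7301 mph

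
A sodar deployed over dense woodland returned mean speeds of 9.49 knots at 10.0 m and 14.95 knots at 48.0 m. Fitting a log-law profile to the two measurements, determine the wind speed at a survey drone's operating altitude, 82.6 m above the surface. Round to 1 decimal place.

16.8 knots

Log law: V ∝ ln(z/z₀). From the pair, with r = V₁/V₂ = 0.63478,
ln z₀ = (ln z₁ − r·ln z₂)/(1 − r) = (2.3026 − 0.63478×3.8712)/0.36522 = -0.4238 → z₀ = 0.6545 m
V₃ = V₁ · ln(z₃/z₀)/ln(z₁/z₀) = 9.49 × 4.8378/2.7264 = 16.8394 knots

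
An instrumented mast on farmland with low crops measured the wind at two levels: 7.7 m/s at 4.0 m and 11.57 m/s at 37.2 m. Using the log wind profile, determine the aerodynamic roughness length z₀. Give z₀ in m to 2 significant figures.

z₀ ≈ 0.047 m

Log law: V(z) ∝ ln(z/z₀). With r = V₁/V₂ = 7.7/11.57 = 0.66551,
r · ln(z₂/z₀) = ln(z₁/z₀) ⇒ ln z₀ = (ln z₁ − r·ln z₂)/(1 − r)
ln z₀ = (1.38629 − 0.66551×3.61631) / 0.33449 = -3.0507
z₀ = exp(-3.0507) = 0.04733 m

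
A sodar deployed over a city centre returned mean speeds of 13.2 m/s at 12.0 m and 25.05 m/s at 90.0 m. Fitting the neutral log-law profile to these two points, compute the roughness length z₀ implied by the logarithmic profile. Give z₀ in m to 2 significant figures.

Log law: V(z) ∝ ln(z/z₀). With r = V₁/V₂ = 13.2/25.05 = 0.52695,
r · ln(z₂/z₀) = ln(z₁/z₀) ⇒ ln z₀ = (ln z₁ − r·ln z₂)/(1 − r)
ln z₀ = (2.48491 − 0.52695×4.49981) / 0.47305 = 0.2405
z₀ = exp(0.2405) = 1.272 m

z₀ ≈ 1.3 m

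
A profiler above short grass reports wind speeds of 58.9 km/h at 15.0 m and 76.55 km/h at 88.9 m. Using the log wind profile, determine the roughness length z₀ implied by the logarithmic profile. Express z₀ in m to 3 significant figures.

Log law: V(z) ∝ ln(z/z₀). With r = V₁/V₂ = 58.9/76.55 = 0.76943,
r · ln(z₂/z₀) = ln(z₁/z₀) ⇒ ln z₀ = (ln z₁ − r·ln z₂)/(1 − r)
ln z₀ = (2.70805 − 0.76943×4.48751) / 0.23057 = -3.2302
z₀ = exp(-3.2302) = 0.03955 m

z₀ ≈ 0.0395 m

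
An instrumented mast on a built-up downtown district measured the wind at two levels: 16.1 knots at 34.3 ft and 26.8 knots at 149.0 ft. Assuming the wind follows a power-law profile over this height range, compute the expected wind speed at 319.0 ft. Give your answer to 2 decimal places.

First find α: α = ln(V₂/V₁)/ln(z₂/z₁) = ln(26.8/16.1)/ln(149.0/34.3) = 0.50958/1.46880 = 0.3469
Extrapolate from 149.0 ft to 319.0 ft: V₃ = 26.8 × (319.0/149.0)^0.3469 = 26.8 × 1.3023 = 34.9007 knots

34.90 knots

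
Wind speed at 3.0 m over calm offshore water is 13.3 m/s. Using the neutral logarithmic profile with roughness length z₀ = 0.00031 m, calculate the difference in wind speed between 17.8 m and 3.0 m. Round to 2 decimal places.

Log law: V₂ = V₁ · ln(z₂/z₀)/ln(z₁/z₀) = 13.3 × 10.9581/9.1776 = 15.8804 m/s
ΔV = 15.8804 − 13.3 = 2.5804 m/s

2.58 m/s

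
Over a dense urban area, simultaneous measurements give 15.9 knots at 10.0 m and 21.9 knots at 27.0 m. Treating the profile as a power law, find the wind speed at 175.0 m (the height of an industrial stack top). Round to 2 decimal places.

First find α: α = ln(V₂/V₁)/ln(z₂/z₁) = ln(21.9/15.9)/ln(27.0/10.0) = 0.32017/0.99325 = 0.3223
Extrapolate from 27.0 m to 175.0 m: V₃ = 21.9 × (175.0/27.0)^0.3223 = 21.9 × 1.8266 = 40.0020 knots

40.00 knots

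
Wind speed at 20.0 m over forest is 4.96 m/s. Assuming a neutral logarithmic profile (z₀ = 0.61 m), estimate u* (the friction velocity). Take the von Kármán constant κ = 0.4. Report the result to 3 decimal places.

u* ≈ 0.568 m/s

Log law: V(z) = (u*/κ) · ln(z/z₀) ⇒ u* = κ · V / ln(z/z₀)
u* = 0.4 × 4.96 / ln(20.0/0.61) = 0.4 × 4.96 / 3.4900
   = 1.9840 / 3.4900 = 0.5685 m/s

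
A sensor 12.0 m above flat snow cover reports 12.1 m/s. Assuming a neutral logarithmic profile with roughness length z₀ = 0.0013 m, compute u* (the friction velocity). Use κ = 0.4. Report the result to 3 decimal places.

u* ≈ 0.530 m/s

Log law: V(z) = (u*/κ) · ln(z/z₀) ⇒ u* = κ · V / ln(z/z₀)
u* = 0.4 × 12.1 / ln(12.0/0.0013) = 0.4 × 12.1 / 9.1303
   = 4.8400 / 9.1303 = 0.5301 m/s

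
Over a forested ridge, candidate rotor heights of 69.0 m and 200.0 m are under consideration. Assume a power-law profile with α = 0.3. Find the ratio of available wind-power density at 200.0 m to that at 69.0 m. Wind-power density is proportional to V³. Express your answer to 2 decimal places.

2.61

Speed ratio: V_B/V_A = (z_B/z_A)^α = (200.0/69.0)^0.3 = (2.8986)^0.3 = 1.37611
Power-density ratio: P_B/P_A = (V_B/V_A)³ = (1.37611)³ = 2.60593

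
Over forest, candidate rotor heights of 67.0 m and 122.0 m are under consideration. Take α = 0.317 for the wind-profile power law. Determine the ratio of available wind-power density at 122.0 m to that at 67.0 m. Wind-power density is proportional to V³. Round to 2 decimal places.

Speed ratio: V_B/V_A = (z_B/z_A)^α = (122.0/67.0)^0.317 = (1.8209)^0.317 = 1.20923
Power-density ratio: P_B/P_A = (V_B/V_A)³ = (1.20923)³ = 1.76820

1.77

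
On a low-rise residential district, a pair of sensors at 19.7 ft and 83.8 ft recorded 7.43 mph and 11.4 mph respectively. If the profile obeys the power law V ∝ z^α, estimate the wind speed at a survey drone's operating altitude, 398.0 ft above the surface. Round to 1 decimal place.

18.1 mph

First find α: α = ln(V₂/V₁)/ln(z₂/z₁) = ln(11.4/7.43)/ln(83.8/19.7) = 0.42809/1.44781 = 0.2957
Extrapolate from 83.8 ft to 398.0 ft: V₃ = 11.4 × (398.0/83.8)^0.2957 = 11.4 × 1.5851 = 18.0706 mph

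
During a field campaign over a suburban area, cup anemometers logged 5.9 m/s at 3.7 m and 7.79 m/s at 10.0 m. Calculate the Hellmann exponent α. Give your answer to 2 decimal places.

α ≈ 0.28

Power law: V₂/V₁ = (z₂/z₁)^α ⇒ α = ln(V₂/V₁) / ln(z₂/z₁)
α = ln(7.79/5.9) / ln(10.0/3.7) = ln(1.3203) / ln(2.7027)
  = 0.27789 / 0.99425 = 0.27949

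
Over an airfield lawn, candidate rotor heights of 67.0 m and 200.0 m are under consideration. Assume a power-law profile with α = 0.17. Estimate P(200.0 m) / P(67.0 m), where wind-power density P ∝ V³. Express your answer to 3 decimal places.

Speed ratio: V_B/V_A = (z_B/z_A)^α = (200.0/67.0)^0.17 = (2.9851)^0.17 = 1.20432
Power-density ratio: P_B/P_A = (V_B/V_A)³ = (1.20432)³ = 1.74674

1.747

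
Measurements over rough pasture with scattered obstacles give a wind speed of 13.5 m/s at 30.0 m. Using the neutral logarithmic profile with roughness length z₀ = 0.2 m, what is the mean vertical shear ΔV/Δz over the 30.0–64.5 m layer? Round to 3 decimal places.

Log law: V₂ = V₁ · ln(z₂/z₀)/ln(z₁/z₀) = 13.5 × 5.7761/5.0106 = 15.5624 m/s
ΔV/Δz = (15.5624 − 13.5)/(64.5 − 30.0) = 2.0624/34.5000 = 0.05978 m/s/m

0.060 m/s/m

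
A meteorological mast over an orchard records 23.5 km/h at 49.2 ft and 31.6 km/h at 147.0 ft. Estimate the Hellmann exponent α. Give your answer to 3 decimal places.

α ≈ 0.271

Power law: V₂/V₁ = (z₂/z₁)^α ⇒ α = ln(V₂/V₁) / ln(z₂/z₁)
α = ln(31.6/23.5) / ln(147.0/49.2) = ln(1.3447) / ln(2.9878)
  = 0.29616 / 1.09454 = 0.27058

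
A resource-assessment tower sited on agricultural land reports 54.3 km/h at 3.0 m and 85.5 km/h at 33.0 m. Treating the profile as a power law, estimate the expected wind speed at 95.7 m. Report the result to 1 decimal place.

104.6 km/h

First find α: α = ln(V₂/V₁)/ln(z₂/z₁) = ln(85.5/54.3)/ln(33.0/3.0) = 0.45399/2.39790 = 0.1893
Extrapolate from 33.0 m to 95.7 m: V₃ = 85.5 × (95.7/33.0)^0.1893 = 85.5 × 1.2233 = 104.5952 km/h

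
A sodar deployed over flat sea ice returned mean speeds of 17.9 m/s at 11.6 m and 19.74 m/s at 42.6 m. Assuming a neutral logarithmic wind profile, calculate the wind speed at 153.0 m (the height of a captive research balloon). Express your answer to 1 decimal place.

Log law: V ∝ ln(z/z₀). From the pair, with r = V₁/V₂ = 0.90679,
ln z₀ = (ln z₁ − r·ln z₂)/(1 − r) = (2.4510 − 0.90679×3.7519)/0.09321 = -10.2040 → z₀ = 0.00003702 m
V₃ = V₁ · ln(z₃/z₀)/ln(z₁/z₀) = 17.9 × 15.2344/12.6550 = 21.5485 m/s

21.5 m/s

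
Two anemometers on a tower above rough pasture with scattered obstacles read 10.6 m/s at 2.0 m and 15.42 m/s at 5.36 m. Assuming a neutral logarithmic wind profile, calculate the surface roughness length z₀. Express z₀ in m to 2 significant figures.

z₀ ≈ 0.23 m

Log law: V(z) ∝ ln(z/z₀). With r = V₁/V₂ = 10.6/15.42 = 0.68742,
r · ln(z₂/z₀) = ln(z₁/z₀) ⇒ ln z₀ = (ln z₁ − r·ln z₂)/(1 − r)
ln z₀ = (0.69315 − 0.68742×1.67896) / 0.31258 = -1.4748
z₀ = exp(-1.4748) = 0.2288 m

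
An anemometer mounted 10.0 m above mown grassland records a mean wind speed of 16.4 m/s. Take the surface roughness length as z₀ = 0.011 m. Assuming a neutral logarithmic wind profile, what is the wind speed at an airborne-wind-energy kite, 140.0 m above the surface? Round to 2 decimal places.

Log law: V(z) ∝ ln(z/z₀), so V₂/V₁ = ln(z₂/z₀) / ln(z₁/z₀).
ln(140.0/0.011) = 9.4515, ln(10.0/0.011) = 6.8124
V₂ = 16.4 × 9.4515/6.8124 = 16.4 × 1.3874 = 22.7532 m/s

22.75 m/s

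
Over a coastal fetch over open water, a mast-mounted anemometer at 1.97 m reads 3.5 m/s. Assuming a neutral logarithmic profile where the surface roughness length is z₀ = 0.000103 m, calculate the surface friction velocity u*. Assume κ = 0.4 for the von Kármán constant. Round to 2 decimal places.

u* ≈ 0.14 m/s

Log law: V(z) = (u*/κ) · ln(z/z₀) ⇒ u* = κ · V / ln(z/z₀)
u* = 0.4 × 3.5 / ln(1.97/0.000103) = 0.4 × 3.5 / 9.8588
   = 1.4000 / 9.8588 = 0.1420 m/s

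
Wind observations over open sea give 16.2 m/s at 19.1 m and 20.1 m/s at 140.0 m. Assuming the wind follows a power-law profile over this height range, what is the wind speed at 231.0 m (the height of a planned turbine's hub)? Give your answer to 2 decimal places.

21.22 m/s

First find α: α = ln(V₂/V₁)/ln(z₂/z₁) = ln(20.1/16.2)/ln(140.0/19.1) = 0.21571/1.99195 = 0.1083
Extrapolate from 140.0 m to 231.0 m: V₃ = 20.1 × (231.0/140.0)^0.1083 = 20.1 × 1.0557 = 21.2201 m/s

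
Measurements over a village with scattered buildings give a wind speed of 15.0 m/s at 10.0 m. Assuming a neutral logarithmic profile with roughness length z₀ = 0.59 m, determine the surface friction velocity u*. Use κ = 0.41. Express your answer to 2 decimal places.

u* ≈ 2.17 m/s

Log law: V(z) = (u*/κ) · ln(z/z₀) ⇒ u* = κ · V / ln(z/z₀)
u* = 0.41 × 15.0 / ln(10.0/0.59) = 0.41 × 15.0 / 2.8302
   = 6.1500 / 2.8302 = 2.1730 m/s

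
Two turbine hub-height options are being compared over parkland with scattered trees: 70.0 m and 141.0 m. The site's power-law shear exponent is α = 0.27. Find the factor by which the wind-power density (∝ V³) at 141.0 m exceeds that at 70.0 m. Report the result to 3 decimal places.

1.763

Speed ratio: V_B/V_A = (z_B/z_A)^α = (141.0/70.0)^0.27 = (2.0143)^0.27 = 1.20813
Power-density ratio: P_B/P_A = (V_B/V_A)³ = (1.20813)³ = 1.76335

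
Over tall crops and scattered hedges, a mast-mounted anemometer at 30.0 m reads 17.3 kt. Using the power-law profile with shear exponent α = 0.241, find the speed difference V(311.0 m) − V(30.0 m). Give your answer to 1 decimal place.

Power law: V₂ = V₁ · (z₂/z₁)^α = 17.3 × (10.3667)^0.241 = 30.3959 kt
ΔV = 30.3959 − 17.3 = 13.0959 kt

13.1 kt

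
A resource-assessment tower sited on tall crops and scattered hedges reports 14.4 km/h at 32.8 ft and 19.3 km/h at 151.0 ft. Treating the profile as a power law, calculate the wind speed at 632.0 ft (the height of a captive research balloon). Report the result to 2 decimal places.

25.40 km/h

First find α: α = ln(V₂/V₁)/ln(z₂/z₁) = ln(19.3/14.4)/ln(151.0/32.8) = 0.29288/1.52685 = 0.1918
Extrapolate from 151.0 ft to 632.0 ft: V₃ = 19.3 × (632.0/151.0)^0.1918 = 19.3 × 1.3160 = 25.3991 km/h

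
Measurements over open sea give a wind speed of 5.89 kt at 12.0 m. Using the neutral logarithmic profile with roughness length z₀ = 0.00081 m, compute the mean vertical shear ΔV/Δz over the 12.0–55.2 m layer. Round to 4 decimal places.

Log law: V₂ = V₁ · ln(z₂/z₀)/ln(z₁/z₀) = 5.89 × 11.1294/9.6034 = 6.8260 kt
ΔV/Δz = (6.8260 − 5.89)/(55.2 − 12.0) = 0.9360/43.2000 = 0.02167 kt/m

0.0217 kt/m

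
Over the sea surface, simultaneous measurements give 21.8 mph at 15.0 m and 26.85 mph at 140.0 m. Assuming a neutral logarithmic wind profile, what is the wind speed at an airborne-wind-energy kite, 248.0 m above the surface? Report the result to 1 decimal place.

Log law: V ∝ ln(z/z₀). From the pair, with r = V₁/V₂ = 0.81192,
ln z₀ = (ln z₁ − r·ln z₂)/(1 − r) = (2.7081 − 0.81192×4.9416)/0.18808 = -6.9340 → z₀ = 0.0009741 m
V₃ = V₁ · ln(z₃/z₀)/ln(z₁/z₀) = 21.8 × 12.4474/9.6420 = 28.1428 mph

28.1 mph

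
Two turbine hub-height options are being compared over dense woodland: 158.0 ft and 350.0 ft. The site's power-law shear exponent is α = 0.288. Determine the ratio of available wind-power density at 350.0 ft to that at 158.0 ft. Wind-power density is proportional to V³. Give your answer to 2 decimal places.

Speed ratio: V_B/V_A = (z_B/z_A)^α = (350.0/158.0)^0.288 = (2.2152)^0.288 = 1.25741
Power-density ratio: P_B/P_A = (V_B/V_A)³ = (1.25741)³ = 1.98809

1.99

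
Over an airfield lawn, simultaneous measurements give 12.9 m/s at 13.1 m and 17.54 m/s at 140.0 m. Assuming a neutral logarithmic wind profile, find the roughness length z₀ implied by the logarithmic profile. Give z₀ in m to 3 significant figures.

z₀ ≈ 0.0181 m

Log law: V(z) ∝ ln(z/z₀). With r = V₁/V₂ = 12.9/17.54 = 0.73546,
r · ln(z₂/z₀) = ln(z₁/z₀) ⇒ ln z₀ = (ln z₁ − r·ln z₂)/(1 − r)
ln z₀ = (2.57261 − 0.73546×4.94164) / 0.26454 = -4.0137
z₀ = exp(-4.0137) = 0.01807 m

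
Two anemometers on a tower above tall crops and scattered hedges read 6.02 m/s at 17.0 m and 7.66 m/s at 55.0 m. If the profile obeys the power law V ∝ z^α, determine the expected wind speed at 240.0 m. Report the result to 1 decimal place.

First find α: α = ln(V₂/V₁)/ln(z₂/z₁) = ln(7.66/6.02)/ln(55.0/17.0) = 0.24092/1.17412 = 0.2052
Extrapolate from 55.0 m to 240.0 m: V₃ = 7.66 × (240.0/55.0)^0.2052 = 7.66 × 1.3530 = 10.3639 m/s

10.4 m/s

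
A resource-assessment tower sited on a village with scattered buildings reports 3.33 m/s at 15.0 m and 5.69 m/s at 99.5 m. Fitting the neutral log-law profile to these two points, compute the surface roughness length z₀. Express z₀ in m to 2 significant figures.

z₀ ≈ 1.0 m

Log law: V(z) ∝ ln(z/z₀). With r = V₁/V₂ = 3.33/5.69 = 0.58524,
r · ln(z₂/z₀) = ln(z₁/z₀) ⇒ ln z₀ = (ln z₁ − r·ln z₂)/(1 − r)
ln z₀ = (2.70805 − 0.58524×4.60016) / 0.41476 = 0.0383
z₀ = exp(0.0383) = 1.039 m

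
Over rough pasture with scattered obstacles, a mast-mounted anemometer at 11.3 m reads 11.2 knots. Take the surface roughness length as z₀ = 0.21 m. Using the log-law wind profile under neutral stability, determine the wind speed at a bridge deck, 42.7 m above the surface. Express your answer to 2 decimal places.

Log law: V(z) ∝ ln(z/z₀), so V₂/V₁ = ln(z₂/z₀) / ln(z₁/z₀).
ln(42.7/0.21) = 5.3148, ln(11.3/0.21) = 3.9855
V₂ = 11.2 × 5.3148/3.9855 = 11.2 × 1.3336 = 14.9359 knots

14.94 knots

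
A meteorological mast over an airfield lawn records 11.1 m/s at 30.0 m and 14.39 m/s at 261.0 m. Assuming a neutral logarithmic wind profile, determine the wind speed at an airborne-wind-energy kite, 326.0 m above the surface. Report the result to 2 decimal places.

14.73 m/s

Log law: V ∝ ln(z/z₀). From the pair, with r = V₁/V₂ = 0.77137,
ln z₀ = (ln z₁ − r·ln z₂)/(1 − r) = (3.4012 − 0.77137×5.5645)/0.22863 = -3.8976 → z₀ = 0.02029 m
V₃ = V₁ · ln(z₃/z₀)/ln(z₁/z₀) = 11.1 × 9.6844/7.2987 = 14.7282 m/s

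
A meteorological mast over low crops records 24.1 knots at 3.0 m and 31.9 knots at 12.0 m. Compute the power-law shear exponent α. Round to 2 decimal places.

α ≈ 0.20

Power law: V₂/V₁ = (z₂/z₁)^α ⇒ α = ln(V₂/V₁) / ln(z₂/z₁)
α = ln(31.9/24.1) / ln(12.0/3.0) = ln(1.3237) / ln(4.0000)
  = 0.28039 / 1.38629 = 0.20226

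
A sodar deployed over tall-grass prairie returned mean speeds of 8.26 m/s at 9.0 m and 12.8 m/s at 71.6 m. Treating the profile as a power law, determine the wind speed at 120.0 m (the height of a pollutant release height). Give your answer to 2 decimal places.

14.28 m/s

First find α: α = ln(V₂/V₁)/ln(z₂/z₁) = ln(12.8/8.26)/ln(71.6/9.0) = 0.43802/2.07387 = 0.2112
Extrapolate from 71.6 m to 120.0 m: V₃ = 12.8 × (120.0/71.6)^0.2112 = 12.8 × 1.1152 = 14.2750 m/s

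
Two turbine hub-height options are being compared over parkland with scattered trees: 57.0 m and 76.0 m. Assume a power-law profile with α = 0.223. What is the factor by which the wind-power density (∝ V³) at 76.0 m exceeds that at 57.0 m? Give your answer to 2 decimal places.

1.21

Speed ratio: V_B/V_A = (z_B/z_A)^α = (76.0/57.0)^0.223 = (1.3333)^0.223 = 1.06626
Power-density ratio: P_B/P_A = (V_B/V_A)³ = (1.06626)³ = 1.21223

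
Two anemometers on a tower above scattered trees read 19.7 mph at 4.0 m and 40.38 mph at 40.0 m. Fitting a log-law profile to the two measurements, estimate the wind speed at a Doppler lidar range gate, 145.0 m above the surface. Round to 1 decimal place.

51.9 mph

Log law: V ∝ ln(z/z₀). From the pair, with r = V₁/V₂ = 0.48787,
ln z₀ = (ln z₁ − r·ln z₂)/(1 − r) = (1.3863 − 0.48787×3.6889)/0.51213 = -0.8072 → z₀ = 0.4461 m
V₃ = V₁ · ln(z₃/z₀)/ln(z₁/z₀) = 19.7 × 5.7839/2.1935 = 51.9465 mph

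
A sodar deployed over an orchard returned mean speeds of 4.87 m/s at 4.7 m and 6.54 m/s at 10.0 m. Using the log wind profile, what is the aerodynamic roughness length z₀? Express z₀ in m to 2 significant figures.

Log law: V(z) ∝ ln(z/z₀). With r = V₁/V₂ = 4.87/6.54 = 0.74465,
r · ln(z₂/z₀) = ln(z₁/z₀) ⇒ ln z₀ = (ln z₁ − r·ln z₂)/(1 − r)
ln z₀ = (1.54756 − 0.74465×2.30259) / 0.25535 = -0.6542
z₀ = exp(-0.6542) = 0.5199 m

z₀ ≈ 0.52 m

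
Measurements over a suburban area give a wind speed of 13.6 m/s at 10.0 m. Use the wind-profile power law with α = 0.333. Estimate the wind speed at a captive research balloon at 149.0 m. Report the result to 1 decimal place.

Power-law profile: V₂ = V₁ · (z₂/z₁)^α
V₂ = 13.6 × (149.0/10.0)^0.333 = 13.6 × (14.9000)^0.333
    = 13.6 × 2.4585 = 33.4357 m/s

33.4 m/s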